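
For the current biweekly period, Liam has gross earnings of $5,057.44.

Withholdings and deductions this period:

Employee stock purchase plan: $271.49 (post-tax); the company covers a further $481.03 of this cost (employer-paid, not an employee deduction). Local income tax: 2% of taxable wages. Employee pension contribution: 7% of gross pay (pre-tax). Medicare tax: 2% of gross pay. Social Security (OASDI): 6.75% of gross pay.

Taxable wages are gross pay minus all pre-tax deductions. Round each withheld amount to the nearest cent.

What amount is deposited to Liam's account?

$3,895.33

Employee pension contribution: $5,057.44 × 0.07 = $354.02
Taxable wages = $5,057.44 − $354.02 = $4,703.42
Local income tax: $4,703.42 × 0.02 = $94.07
Medicare tax: $5,057.44 × 0.02 = $101.15
Social Security (OASDI): $5,057.44 × 0.0675 = $341.38
Employee stock purchase plan: $271.49
(Employer's $481.03 toward employee stock purchase plan is not withheld from the employee.)
Total deductions = $354.02 + $94.07 + $101.15 + $341.38 + $271.49 = $1,162.11
Net pay = $5,057.44 − $1,162.11 = $3,895.33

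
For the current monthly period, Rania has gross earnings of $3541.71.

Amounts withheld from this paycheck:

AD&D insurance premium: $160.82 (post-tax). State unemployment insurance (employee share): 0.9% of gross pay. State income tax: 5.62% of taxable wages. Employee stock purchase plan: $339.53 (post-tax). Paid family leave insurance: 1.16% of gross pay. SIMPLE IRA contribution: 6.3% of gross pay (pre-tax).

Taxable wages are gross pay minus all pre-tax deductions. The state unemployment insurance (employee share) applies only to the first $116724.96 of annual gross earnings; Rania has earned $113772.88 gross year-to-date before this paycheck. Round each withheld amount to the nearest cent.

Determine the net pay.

$2564.08

SIMPLE IRA contribution: $3541.71 × 0.063 = $223.13
Taxable wages = $3541.71 − $223.13 = $3318.58
State income tax: $3318.58 × 0.0562 = $186.50
Paid family leave insurance: $3541.71 × 0.0116 = $41.08
State unemployment insurance (employee share): only $116724.96 − $113772.88 = $2952.08 of this check is subject → $2952.08 × 0.009 = $26.57
Employee stock purchase plan: $339.53
AD&D insurance premium: $160.82
Total deductions = $223.13 + $186.50 + $41.08 + $26.57 + $339.53 + $160.82 = $977.63
Net pay = $3541.71 − $977.63 = $2564.08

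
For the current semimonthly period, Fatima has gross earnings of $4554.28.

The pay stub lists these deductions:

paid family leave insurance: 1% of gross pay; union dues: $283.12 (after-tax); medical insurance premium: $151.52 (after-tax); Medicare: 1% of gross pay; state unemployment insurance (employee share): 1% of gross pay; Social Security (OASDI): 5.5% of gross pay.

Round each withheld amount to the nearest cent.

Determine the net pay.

Social Security (OASDI): $4554.28 × 0.055 = $250.49
State unemployment insurance (employee share): $4554.28 × 0.01 = $45.54
Paid family leave insurance: $4554.28 × 0.01 = $45.54
Medicare: $4554.28 × 0.01 = $45.54
Medical insurance premium: $151.52
Union dues: $283.12
Total deductions = $250.49 + $45.54 + $45.54 + $45.54 + $151.52 + $283.12 = $821.75
Net pay = $4554.28 − $821.75 = $3732.53

$3732.53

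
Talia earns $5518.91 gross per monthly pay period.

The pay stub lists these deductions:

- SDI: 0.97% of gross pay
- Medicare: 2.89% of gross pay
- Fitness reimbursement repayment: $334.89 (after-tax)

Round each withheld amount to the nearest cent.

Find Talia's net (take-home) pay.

$4970.99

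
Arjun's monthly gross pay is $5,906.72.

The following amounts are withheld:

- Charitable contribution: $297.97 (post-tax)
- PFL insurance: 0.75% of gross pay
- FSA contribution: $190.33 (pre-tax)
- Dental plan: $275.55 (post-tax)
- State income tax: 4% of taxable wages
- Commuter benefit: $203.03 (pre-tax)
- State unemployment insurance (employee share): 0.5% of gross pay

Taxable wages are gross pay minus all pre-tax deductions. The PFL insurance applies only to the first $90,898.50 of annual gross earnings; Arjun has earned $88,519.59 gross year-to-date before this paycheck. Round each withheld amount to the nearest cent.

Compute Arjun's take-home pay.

FSA contribution: $190.33
Commuter benefit: $203.03
Pre-tax total = $190.33 + $203.03 = $393.36
Taxable wages = $5,906.72 − $393.36 = $5,513.36
State income tax: $5,513.36 × 0.04 = $220.53
State unemployment insurance (employee share): $5,906.72 × 0.005 = $29.53
PFL insurance: only $90,898.50 − $88,519.59 = $2,378.91 of this check is subject → $2,378.91 × 0.0075 = $17.84
Charitable contribution: $297.97
Dental plan: $275.55
Total deductions = $190.33 + $203.03 + $220.53 + $29.53 + $17.84 + $297.97 + $275.55 = $1,234.78
Net pay = $5,906.72 − $1,234.78 = $4,671.94

$4,671.94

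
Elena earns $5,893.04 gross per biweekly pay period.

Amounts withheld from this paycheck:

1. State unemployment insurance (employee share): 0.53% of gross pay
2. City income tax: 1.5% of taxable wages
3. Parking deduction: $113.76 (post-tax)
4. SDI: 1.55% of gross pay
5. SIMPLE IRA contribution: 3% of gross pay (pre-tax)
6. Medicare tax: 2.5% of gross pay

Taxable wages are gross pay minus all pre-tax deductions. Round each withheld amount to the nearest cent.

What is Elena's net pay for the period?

SIMPLE IRA contribution: $5,893.04 × 0.03 = $176.79
Taxable wages = $5,893.04 − $176.79 = $5,716.25
City income tax: $5,716.25 × 0.015 = $85.74
Medicare tax: $5,893.04 × 0.025 = $147.33
State unemployment insurance (employee share): $5,893.04 × 0.0053 = $31.23
SDI: $5,893.04 × 0.0155 = $91.34
Parking deduction: $113.76
Total deductions = $176.79 + $85.74 + $147.33 + $31.23 + $91.34 + $113.76 = $646.19
Net pay = $5,893.04 − $646.19 = $5,246.85

$5,246.85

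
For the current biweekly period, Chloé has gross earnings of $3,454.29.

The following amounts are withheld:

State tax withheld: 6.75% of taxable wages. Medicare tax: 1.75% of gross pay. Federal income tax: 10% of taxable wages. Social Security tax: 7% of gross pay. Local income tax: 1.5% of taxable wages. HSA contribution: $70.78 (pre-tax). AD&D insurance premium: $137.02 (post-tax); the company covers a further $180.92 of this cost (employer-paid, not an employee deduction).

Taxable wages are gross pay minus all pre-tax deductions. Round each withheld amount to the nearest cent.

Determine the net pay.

$2,326.75

HSA contribution: $70.78
Taxable wages = $3,454.29 − $70.78 = $3,383.51
State tax withheld: $3,383.51 × 0.0675 = $228.39
Local income tax: $3,383.51 × 0.015 = $50.75
Federal income tax: $3,383.51 × 0.1 = $338.35
Social Security tax: $3,454.29 × 0.07 = $241.80
Medicare tax: $3,454.29 × 0.0175 = $60.45
AD&D insurance premium: $137.02
(Employer's $180.92 toward AD&D insurance premium is not withheld from the employee.)
Total deductions = $70.78 + $228.39 + $50.75 + $338.35 + $241.80 + $60.45 + $137.02 = $1,127.54
Net pay = $3,454.29 − $1,127.54 = $2,326.75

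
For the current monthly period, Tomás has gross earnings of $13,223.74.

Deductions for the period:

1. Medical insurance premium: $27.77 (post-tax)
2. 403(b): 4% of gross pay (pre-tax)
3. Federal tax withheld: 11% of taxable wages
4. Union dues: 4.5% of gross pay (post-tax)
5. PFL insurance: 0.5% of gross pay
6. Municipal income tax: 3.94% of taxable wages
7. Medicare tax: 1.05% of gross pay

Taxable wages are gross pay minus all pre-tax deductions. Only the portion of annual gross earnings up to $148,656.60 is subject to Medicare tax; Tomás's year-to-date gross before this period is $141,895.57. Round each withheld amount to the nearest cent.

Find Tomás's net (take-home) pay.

403(b): $13,223.74 × 0.04 = $528.95
Taxable wages = $13,223.74 − $528.95 = $12,694.79
Municipal income tax: $12,694.79 × 0.0394 = $500.17
Federal tax withheld: $12,694.79 × 0.11 = $1,396.43
PFL insurance: $13,223.74 × 0.005 = $66.12
Medicare tax: only $148,656.60 − $141,895.57 = $6,761.03 of this check is subject → $6,761.03 × 0.0105 = $70.99
Union dues: $13,223.74 × 0.045 = $595.07
Medical insurance premium: $27.77
Total deductions = $528.95 + $500.17 + $1,396.43 + $66.12 + $70.99 + $595.07 + $27.77 = $3,185.50
Net pay = $13,223.74 − $3,185.50 = $10,038.24

$10,038.24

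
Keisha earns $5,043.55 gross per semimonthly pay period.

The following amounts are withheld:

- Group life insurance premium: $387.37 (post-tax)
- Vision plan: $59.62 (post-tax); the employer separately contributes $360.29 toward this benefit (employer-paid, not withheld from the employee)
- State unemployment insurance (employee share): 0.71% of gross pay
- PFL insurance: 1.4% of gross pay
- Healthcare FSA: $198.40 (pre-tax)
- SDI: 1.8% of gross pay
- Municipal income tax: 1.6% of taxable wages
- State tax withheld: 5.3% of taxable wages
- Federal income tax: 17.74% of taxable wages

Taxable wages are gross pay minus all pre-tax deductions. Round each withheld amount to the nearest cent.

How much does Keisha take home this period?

Healthcare FSA: $198.40
Taxable wages = $5,043.55 − $198.40 = $4,845.15
Federal income tax: $4,845.15 × 0.1774 = $859.53
Municipal income tax: $4,845.15 × 0.016 = $77.52
State tax withheld: $4,845.15 × 0.053 = $256.79
State unemployment insurance (employee share): $5,043.55 × 0.0071 = $35.81
PFL insurance: $5,043.55 × 0.014 = $70.61
SDI: $5,043.55 × 0.018 = $90.78
Group life insurance premium: $387.37
Vision plan: $59.62
(Employer's $360.29 toward vision plan is not withheld from the employee.)
Total deductions = $198.40 + $859.53 + $77.52 + $256.79 + $35.81 + $70.61 + $90.78 + $387.37 + $59.62 = $2,036.43
Net pay = $5,043.55 − $2,036.43 = $3,007.12

$3,007.12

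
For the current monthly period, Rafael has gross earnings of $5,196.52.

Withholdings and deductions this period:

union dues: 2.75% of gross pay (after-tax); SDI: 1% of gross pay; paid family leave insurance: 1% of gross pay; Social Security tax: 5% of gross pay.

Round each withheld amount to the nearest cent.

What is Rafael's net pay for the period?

$4,689.85

Social Security tax: $5,196.52 × 0.05 = $259.83
Paid family leave insurance: $5,196.52 × 0.01 = $51.97
SDI: $5,196.52 × 0.01 = $51.97
Union dues: $5,196.52 × 0.0275 = $142.90
Total deductions = $259.83 + $51.97 + $51.97 + $142.90 = $506.67
Net pay = $5,196.52 − $506.67 = $4,689.85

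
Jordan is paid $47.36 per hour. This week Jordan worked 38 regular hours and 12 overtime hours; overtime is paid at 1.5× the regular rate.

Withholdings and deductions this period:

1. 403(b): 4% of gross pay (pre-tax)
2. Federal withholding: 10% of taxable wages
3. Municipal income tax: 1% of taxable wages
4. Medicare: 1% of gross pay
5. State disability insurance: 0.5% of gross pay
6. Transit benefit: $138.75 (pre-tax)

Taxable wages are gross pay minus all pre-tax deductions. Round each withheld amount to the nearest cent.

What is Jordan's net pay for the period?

$2,102.74

Regular pay: 38 × $47.36 = $1,799.68
Overtime pay: 12 × $47.36 × 1.5 = $852.48
Gross pay = $1,799.68 + $852.48 = $2,652.16
403(b): $2,652.16 × 0.04 = $106.09
Transit benefit: $138.75
Pre-tax total = $106.09 + $138.75 = $244.84
Taxable wages = $2,652.16 − $244.84 = $2,407.32
Municipal income tax: $2,407.32 × 0.01 = $24.07
Federal withholding: $2,407.32 × 0.1 = $240.73
State disability insurance: $2,652.16 × 0.005 = $13.26
Medicare: $2,652.16 × 0.01 = $26.52
Total deductions = $106.09 + $138.75 + $24.07 + $240.73 + $13.26 + $26.52 = $549.42
Net pay = $2,652.16 − $549.42 = $2,102.74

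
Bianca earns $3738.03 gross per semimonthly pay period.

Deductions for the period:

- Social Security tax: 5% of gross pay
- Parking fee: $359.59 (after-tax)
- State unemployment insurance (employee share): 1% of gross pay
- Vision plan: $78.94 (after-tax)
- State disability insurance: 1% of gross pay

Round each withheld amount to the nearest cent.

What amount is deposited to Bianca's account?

State disability insurance: $3738.03 × 0.01 = $37.38
State unemployment insurance (employee share): $3738.03 × 0.01 = $37.38
Social Security tax: $3738.03 × 0.05 = $186.90
Parking fee: $359.59
Vision plan: $78.94
Total deductions = $37.38 + $37.38 + $186.90 + $359.59 + $78.94 = $700.19
Net pay = $3738.03 − $700.19 = $3037.84

$3037.84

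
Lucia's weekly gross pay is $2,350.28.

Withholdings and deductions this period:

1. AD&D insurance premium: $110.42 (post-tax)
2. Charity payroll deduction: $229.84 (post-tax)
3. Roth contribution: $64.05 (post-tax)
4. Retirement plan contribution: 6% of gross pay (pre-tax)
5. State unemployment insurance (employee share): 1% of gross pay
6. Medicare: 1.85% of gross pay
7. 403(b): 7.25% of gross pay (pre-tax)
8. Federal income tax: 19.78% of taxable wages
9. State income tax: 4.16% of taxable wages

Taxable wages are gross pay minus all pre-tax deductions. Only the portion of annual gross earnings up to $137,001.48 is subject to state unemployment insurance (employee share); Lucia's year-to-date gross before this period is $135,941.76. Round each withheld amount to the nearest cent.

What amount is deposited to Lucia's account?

$1,092.36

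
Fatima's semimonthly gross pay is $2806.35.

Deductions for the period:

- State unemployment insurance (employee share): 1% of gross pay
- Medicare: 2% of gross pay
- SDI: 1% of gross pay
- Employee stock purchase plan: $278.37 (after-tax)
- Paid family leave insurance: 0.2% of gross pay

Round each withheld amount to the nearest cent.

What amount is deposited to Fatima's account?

SDI: $2806.35 × 0.01 = $28.06
Paid family leave insurance: $2806.35 × 0.002 = $5.61
Medicare: $2806.35 × 0.02 = $56.13
State unemployment insurance (employee share): $2806.35 × 0.01 = $28.06
Employee stock purchase plan: $278.37
Total deductions = $28.06 + $5.61 + $56.13 + $28.06 + $278.37 = $396.23
Net pay = $2806.35 − $396.23 = $2410.12

$2410.12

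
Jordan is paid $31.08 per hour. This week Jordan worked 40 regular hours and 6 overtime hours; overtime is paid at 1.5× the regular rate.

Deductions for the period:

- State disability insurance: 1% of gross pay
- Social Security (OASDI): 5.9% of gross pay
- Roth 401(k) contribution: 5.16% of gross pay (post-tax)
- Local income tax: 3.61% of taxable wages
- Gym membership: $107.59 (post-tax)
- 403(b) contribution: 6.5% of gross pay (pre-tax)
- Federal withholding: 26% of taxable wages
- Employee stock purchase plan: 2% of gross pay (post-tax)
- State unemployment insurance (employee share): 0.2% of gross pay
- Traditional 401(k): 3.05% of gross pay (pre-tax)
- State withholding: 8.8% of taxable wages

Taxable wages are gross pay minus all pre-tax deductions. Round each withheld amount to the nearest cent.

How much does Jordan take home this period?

$523.63

Regular pay: 40 × $31.08 = $1243.20
Overtime pay: 6 × $31.08 × 1.5 = $279.72
Gross pay = $1243.20 + $279.72 = $1522.92
403(b) contribution: $1522.92 × 0.065 = $98.99
Traditional 401(k): $1522.92 × 0.0305 = $46.45
Pre-tax total = $98.99 + $46.45 = $145.44
Taxable wages = $1522.92 − $145.44 = $1377.48
Federal withholding: $1377.48 × 0.26 = $358.14
Local income tax: $1377.48 × 0.0361 = $49.73
State withholding: $1377.48 × 0.088 = $121.22
Social Security (OASDI): $1522.92 × 0.059 = $89.85
State disability insurance: $1522.92 × 0.01 = $15.23
State unemployment insurance (employee share): $1522.92 × 0.002 = $3.05
Roth 401(k) contribution: $1522.92 × 0.0516 = $78.58
Employee stock purchase plan: $1522.92 × 0.02 = $30.46
Gym membership: $107.59
Total deductions = $98.99 + $46.45 + $358.14 + $49.73 + $121.22 + $89.85 + $15.23 + $3.05 + $78.58 + $30.46 + $107.59 = $999.29
Net pay = $1522.92 − $999.29 = $523.63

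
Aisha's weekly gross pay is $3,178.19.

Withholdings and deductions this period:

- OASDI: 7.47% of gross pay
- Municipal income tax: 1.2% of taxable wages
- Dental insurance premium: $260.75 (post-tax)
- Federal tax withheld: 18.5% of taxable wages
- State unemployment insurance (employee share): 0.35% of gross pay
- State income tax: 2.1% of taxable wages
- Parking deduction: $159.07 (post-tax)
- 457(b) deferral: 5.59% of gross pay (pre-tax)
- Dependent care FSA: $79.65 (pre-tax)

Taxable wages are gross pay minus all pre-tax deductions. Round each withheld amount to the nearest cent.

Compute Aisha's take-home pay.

Dependent care FSA: $79.65
457(b) deferral: $3,178.19 × 0.0559 = $177.66
Pre-tax total = $79.65 + $177.66 = $257.31
Taxable wages = $3,178.19 − $257.31 = $2,920.88
State income tax: $2,920.88 × 0.021 = $61.34
Federal tax withheld: $2,920.88 × 0.185 = $540.36
Municipal income tax: $2,920.88 × 0.012 = $35.05
State unemployment insurance (employee share): $3,178.19 × 0.0035 = $11.12
OASDI: $3,178.19 × 0.0747 = $237.41
Dental insurance premium: $260.75
Parking deduction: $159.07
Total deductions = $79.65 + $177.66 + $61.34 + $540.36 + $35.05 + $11.12 + $237.41 + $260.75 + $159.07 = $1,562.41
Net pay = $3,178.19 − $1,562.41 = $1,615.78

$1,615.78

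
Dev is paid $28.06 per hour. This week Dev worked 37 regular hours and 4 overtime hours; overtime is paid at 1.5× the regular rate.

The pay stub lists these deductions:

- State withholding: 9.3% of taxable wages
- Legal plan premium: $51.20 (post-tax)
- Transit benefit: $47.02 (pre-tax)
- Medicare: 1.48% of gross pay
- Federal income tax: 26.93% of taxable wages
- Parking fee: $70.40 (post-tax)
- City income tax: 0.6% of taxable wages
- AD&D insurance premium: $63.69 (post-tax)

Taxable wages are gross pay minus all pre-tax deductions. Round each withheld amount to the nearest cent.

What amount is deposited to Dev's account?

$529.34

Regular pay: 37 × $28.06 = $1,038.22
Overtime pay: 4 × $28.06 × 1.5 = $168.36
Gross pay = $1,038.22 + $168.36 = $1,206.58
Transit benefit: $47.02
Taxable wages = $1,206.58 − $47.02 = $1,159.56
Federal income tax: $1,159.56 × 0.2693 = $312.27
City income tax: $1,159.56 × 0.006 = $6.96
State withholding: $1,159.56 × 0.093 = $107.84
Medicare: $1,206.58 × 0.0148 = $17.86
Parking fee: $70.40
AD&D insurance premium: $63.69
Legal plan premium: $51.20
Total deductions = $47.02 + $312.27 + $6.96 + $107.84 + $17.86 + $70.40 + $63.69 + $51.20 = $677.24
Net pay = $1,206.58 − $677.24 = $529.34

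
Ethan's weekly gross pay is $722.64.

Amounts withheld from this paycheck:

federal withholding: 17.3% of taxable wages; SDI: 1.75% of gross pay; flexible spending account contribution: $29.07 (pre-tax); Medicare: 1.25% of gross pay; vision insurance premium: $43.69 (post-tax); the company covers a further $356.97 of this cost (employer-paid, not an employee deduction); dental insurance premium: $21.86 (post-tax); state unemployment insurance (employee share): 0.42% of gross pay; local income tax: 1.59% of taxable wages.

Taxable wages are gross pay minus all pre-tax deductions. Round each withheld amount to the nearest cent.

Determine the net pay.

Flexible spending account contribution: $29.07
Taxable wages = $722.64 − $29.07 = $693.57
Federal withholding: $693.57 × 0.173 = $119.99
Local income tax: $693.57 × 0.0159 = $11.03
State unemployment insurance (employee share): $722.64 × 0.0042 = $3.04
SDI: $722.64 × 0.0175 = $12.65
Medicare: $722.64 × 0.0125 = $9.03
Dental insurance premium: $21.86
Vision insurance premium: $43.69
(Employer's $356.97 toward vision insurance premium is not withheld from the employee.)
Total deductions = $29.07 + $119.99 + $11.03 + $3.04 + $12.65 + $9.03 + $21.86 + $43.69 = $250.36
Net pay = $722.64 − $250.36 = $472.28

$472.28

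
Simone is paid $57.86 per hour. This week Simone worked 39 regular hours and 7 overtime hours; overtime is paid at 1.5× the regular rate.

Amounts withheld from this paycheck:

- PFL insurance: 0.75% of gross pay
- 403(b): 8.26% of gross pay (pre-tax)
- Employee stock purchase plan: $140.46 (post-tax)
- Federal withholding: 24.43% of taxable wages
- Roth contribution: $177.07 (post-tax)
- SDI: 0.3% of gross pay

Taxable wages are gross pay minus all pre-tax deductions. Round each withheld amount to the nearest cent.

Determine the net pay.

Regular pay: 39 × $57.86 = $2256.54
Overtime pay: 7 × $57.86 × 1.5 = $607.53
Gross pay = $2256.54 + $607.53 = $2864.07
403(b): $2864.07 × 0.0826 = $236.57
Taxable wages = $2864.07 − $236.57 = $2627.50
Federal withholding: $2627.50 × 0.2443 = $641.90
SDI: $2864.07 × 0.003 = $8.59
PFL insurance: $2864.07 × 0.0075 = $21.48
Roth contribution: $177.07
Employee stock purchase plan: $140.46
Total deductions = $236.57 + $641.90 + $8.59 + $21.48 + $177.07 + $140.46 = $1226.07
Net pay = $2864.07 − $1226.07 = $1638.00

$1638.00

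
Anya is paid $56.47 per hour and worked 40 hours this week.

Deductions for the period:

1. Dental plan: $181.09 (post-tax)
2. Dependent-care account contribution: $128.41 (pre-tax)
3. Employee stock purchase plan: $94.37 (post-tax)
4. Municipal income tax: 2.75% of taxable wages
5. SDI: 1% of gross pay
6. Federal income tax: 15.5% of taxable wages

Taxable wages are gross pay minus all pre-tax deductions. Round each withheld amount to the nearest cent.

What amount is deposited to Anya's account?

Gross pay: 40 × $56.47 = $2,258.80
Dependent-care account contribution: $128.41
Taxable wages = $2,258.80 − $128.41 = $2,130.39
Municipal income tax: $2,130.39 × 0.0275 = $58.59
Federal income tax: $2,130.39 × 0.155 = $330.21
SDI: $2,258.80 × 0.01 = $22.59
Dental plan: $181.09
Employee stock purchase plan: $94.37
Total deductions = $128.41 + $58.59 + $330.21 + $22.59 + $181.09 + $94.37 = $815.26
Net pay = $2,258.80 − $815.26 = $1,443.54

$1,443.54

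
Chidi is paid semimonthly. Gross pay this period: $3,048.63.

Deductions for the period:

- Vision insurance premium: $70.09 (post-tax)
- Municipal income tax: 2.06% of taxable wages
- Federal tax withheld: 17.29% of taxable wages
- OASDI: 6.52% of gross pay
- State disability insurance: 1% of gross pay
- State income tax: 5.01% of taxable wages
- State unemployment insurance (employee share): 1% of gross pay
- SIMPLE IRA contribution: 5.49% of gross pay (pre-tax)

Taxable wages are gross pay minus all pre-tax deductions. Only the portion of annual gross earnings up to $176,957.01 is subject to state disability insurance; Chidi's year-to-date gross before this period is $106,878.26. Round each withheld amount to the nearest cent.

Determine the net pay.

SIMPLE IRA contribution: $3,048.63 × 0.0549 = $167.37
Taxable wages = $3,048.63 − $167.37 = $2,881.26
Federal tax withheld: $2,881.26 × 0.1729 = $498.17
State income tax: $2,881.26 × 0.0501 = $144.35
Municipal income tax: $2,881.26 × 0.0206 = $59.35
OASDI: $3,048.63 × 0.0652 = $198.77
State unemployment insurance (employee share): $3,048.63 × 0.01 = $30.49
State disability insurance: cap not yet reached, full $3,048.63 is subject → $3,048.63 × 0.01 = $30.49
Vision insurance premium: $70.09
Total deductions = $167.37 + $498.17 + $144.35 + $59.35 + $198.77 + $30.49 + $30.49 + $70.09 = $1,199.08
Net pay = $3,048.63 − $1,199.08 = $1,849.55

$1,849.55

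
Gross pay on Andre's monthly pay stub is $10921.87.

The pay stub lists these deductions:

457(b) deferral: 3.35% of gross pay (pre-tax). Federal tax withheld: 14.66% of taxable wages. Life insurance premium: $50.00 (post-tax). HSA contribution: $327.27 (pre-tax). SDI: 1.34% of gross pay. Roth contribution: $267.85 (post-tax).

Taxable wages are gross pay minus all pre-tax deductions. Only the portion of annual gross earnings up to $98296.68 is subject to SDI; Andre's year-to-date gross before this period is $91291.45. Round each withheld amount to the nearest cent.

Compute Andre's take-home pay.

$8317.47

457(b) deferral: $10921.87 × 0.0335 = $365.88
HSA contribution: $327.27
Pre-tax total = $365.88 + $327.27 = $693.15
Taxable wages = $10921.87 − $693.15 = $10228.72
Federal tax withheld: $10228.72 × 0.1466 = $1499.53
SDI: only $98296.68 − $91291.45 = $7005.23 of this check is subject → $7005.23 × 0.0134 = $93.87
Life insurance premium: $50.00
Roth contribution: $267.85
Total deductions = $365.88 + $327.27 + $1499.53 + $93.87 + $50.00 + $267.85 = $2604.40
Net pay = $10921.87 − $2604.40 = $8317.47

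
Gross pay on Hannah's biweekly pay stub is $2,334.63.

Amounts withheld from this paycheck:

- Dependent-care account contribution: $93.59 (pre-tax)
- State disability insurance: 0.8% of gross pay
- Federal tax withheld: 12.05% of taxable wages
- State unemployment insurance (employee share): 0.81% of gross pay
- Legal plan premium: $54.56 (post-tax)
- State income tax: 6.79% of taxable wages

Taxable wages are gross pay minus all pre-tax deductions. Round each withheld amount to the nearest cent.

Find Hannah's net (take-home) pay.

$1,726.67

Dependent-care account contribution: $93.59
Taxable wages = $2,334.63 − $93.59 = $2,241.04
State income tax: $2,241.04 × 0.0679 = $152.17
Federal tax withheld: $2,241.04 × 0.1205 = $270.05
State unemployment insurance (employee share): $2,334.63 × 0.0081 = $18.91
State disability insurance: $2,334.63 × 0.008 = $18.68
Legal plan premium: $54.56
Total deductions = $93.59 + $152.17 + $270.05 + $18.91 + $18.68 + $54.56 = $607.96
Net pay = $2,334.63 − $607.96 = $1,726.67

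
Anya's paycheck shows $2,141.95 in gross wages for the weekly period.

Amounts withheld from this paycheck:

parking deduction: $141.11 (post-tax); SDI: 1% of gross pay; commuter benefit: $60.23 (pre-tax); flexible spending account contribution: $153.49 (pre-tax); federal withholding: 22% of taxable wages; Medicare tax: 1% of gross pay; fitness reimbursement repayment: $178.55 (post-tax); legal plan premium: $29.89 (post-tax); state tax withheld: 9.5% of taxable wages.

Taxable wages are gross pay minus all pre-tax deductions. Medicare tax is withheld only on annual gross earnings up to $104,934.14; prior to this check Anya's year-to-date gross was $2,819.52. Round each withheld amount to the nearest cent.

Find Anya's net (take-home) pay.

Flexible spending account contribution: $153.49
Commuter benefit: $60.23
Pre-tax total = $153.49 + $60.23 = $213.72
Taxable wages = $2,141.95 − $213.72 = $1,928.23
State tax withheld: $1,928.23 × 0.095 = $183.18
Federal withholding: $1,928.23 × 0.22 = $424.21
SDI: $2,141.95 × 0.01 = $21.42
Medicare tax: cap not yet reached, full $2,141.95 is subject → $2,141.95 × 0.01 = $21.42
Fitness reimbursement repayment: $178.55
Legal plan premium: $29.89
Parking deduction: $141.11
Total deductions = $153.49 + $60.23 + $183.18 + $424.21 + $21.42 + $21.42 + $178.55 + $29.89 + $141.11 = $1,213.50
Net pay = $2,141.95 − $1,213.50 = $928.45

$928.45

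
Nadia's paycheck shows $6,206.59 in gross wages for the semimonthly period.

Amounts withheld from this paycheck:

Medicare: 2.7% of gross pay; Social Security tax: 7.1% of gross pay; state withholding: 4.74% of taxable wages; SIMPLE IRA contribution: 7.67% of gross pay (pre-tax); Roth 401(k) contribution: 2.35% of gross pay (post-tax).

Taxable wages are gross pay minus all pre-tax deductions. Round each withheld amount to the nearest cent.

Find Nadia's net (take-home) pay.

SIMPLE IRA contribution: $6,206.59 × 0.0767 = $476.05
Taxable wages = $6,206.59 − $476.05 = $5,730.54
State withholding: $5,730.54 × 0.0474 = $271.63
Medicare: $6,206.59 × 0.027 = $167.58
Social Security tax: $6,206.59 × 0.071 = $440.67
Roth 401(k) contribution: $6,206.59 × 0.0235 = $145.85
Total deductions = $476.05 + $271.63 + $167.58 + $440.67 + $145.85 = $1,501.78
Net pay = $6,206.59 − $1,501.78 = $4,704.81

$4,704.81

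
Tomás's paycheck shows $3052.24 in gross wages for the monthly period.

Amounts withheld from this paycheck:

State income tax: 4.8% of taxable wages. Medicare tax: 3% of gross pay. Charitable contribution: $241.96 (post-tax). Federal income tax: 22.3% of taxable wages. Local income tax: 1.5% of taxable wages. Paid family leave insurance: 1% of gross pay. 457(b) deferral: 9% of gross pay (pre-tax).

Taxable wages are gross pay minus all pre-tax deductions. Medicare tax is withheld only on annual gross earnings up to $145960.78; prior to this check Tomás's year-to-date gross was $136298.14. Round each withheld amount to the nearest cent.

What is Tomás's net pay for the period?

$1619.12

457(b) deferral: $3052.24 × 0.09 = $274.70
Taxable wages = $3052.24 − $274.70 = $2777.54
Federal income tax: $2777.54 × 0.223 = $619.39
Local income tax: $2777.54 × 0.015 = $41.66
State income tax: $2777.54 × 0.048 = $133.32
Medicare tax: cap not yet reached, full $3052.24 is subject → $3052.24 × 0.03 = $91.57
Paid family leave insurance: $3052.24 × 0.01 = $30.52
Charitable contribution: $241.96
Total deductions = $274.70 + $619.39 + $41.66 + $133.32 + $91.57 + $30.52 + $241.96 = $1433.12
Net pay = $3052.24 − $1433.12 = $1619.12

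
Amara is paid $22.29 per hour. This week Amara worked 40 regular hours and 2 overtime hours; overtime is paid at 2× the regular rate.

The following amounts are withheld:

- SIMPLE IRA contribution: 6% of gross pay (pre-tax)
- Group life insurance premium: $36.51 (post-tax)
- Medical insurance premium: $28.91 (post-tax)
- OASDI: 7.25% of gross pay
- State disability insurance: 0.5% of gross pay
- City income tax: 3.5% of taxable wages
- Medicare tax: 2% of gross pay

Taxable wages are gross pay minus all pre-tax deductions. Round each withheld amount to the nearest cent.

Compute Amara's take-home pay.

Regular pay: 40 × $22.29 = $891.60
Overtime pay: 2 × $22.29 × 2 = $89.16
Gross pay = $891.60 + $89.16 = $980.76
SIMPLE IRA contribution: $980.76 × 0.06 = $58.85
Taxable wages = $980.76 − $58.85 = $921.91
City income tax: $921.91 × 0.035 = $32.27
Medicare tax: $980.76 × 0.02 = $19.62
OASDI: $980.76 × 0.0725 = $71.11
State disability insurance: $980.76 × 0.005 = $4.90
Medical insurance premium: $28.91
Group life insurance premium: $36.51
Total deductions = $58.85 + $32.27 + $19.62 + $71.11 + $4.90 + $28.91 + $36.51 = $252.17
Net pay = $980.76 − $252.17 = $728.59

$728.59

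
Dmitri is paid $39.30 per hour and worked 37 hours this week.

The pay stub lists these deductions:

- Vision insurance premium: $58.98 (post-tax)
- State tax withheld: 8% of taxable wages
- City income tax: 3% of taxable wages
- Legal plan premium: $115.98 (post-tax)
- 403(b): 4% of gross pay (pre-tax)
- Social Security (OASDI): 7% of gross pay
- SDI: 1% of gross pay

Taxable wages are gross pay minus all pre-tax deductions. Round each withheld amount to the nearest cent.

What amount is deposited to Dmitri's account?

$951.09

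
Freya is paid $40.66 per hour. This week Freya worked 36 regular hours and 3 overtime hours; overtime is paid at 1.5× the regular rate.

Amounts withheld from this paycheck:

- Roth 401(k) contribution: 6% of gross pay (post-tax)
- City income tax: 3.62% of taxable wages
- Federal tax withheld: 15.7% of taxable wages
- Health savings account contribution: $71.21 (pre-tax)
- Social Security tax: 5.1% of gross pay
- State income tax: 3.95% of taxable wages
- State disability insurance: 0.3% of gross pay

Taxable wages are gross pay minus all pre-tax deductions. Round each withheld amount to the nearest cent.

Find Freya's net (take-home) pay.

Regular pay: 36 × $40.66 = $1,463.76
Overtime pay: 3 × $40.66 × 1.5 = $182.97
Gross pay = $1,463.76 + $182.97 = $1,646.73
Health savings account contribution: $71.21
Taxable wages = $1,646.73 − $71.21 = $1,575.52
City income tax: $1,575.52 × 0.0362 = $57.03
State income tax: $1,575.52 × 0.0395 = $62.23
Federal tax withheld: $1,575.52 × 0.157 = $247.36
State disability insurance: $1,646.73 × 0.003 = $4.94
Social Security tax: $1,646.73 × 0.051 = $83.98
Roth 401(k) contribution: $1,646.73 × 0.06 = $98.80
Total deductions = $71.21 + $57.03 + $62.23 + $247.36 + $4.94 + $83.98 + $98.80 = $625.55
Net pay = $1,646.73 − $625.55 = $1,021.18

$1,021.18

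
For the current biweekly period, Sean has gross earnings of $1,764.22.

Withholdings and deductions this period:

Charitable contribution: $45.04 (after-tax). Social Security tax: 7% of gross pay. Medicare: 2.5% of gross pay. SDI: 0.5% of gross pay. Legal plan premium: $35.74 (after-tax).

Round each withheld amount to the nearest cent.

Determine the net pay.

Social Security tax: $1,764.22 × 0.07 = $123.50
Medicare: $1,764.22 × 0.025 = $44.11
SDI: $1,764.22 × 0.005 = $8.82
Legal plan premium: $35.74
Charitable contribution: $45.04
Total deductions = $123.50 + $44.11 + $8.82 + $35.74 + $45.04 = $257.21
Net pay = $1,764.22 − $257.21 = $1,507.01

$1,507.01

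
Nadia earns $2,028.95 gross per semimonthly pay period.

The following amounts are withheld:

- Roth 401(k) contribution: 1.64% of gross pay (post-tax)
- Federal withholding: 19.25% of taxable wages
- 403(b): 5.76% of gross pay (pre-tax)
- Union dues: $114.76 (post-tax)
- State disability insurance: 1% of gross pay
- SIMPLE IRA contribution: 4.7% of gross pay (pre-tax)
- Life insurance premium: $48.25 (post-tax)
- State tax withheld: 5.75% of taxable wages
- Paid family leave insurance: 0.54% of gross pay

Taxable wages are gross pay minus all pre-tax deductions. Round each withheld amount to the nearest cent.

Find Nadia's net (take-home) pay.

403(b): $2,028.95 × 0.0576 = $116.87
SIMPLE IRA contribution: $2,028.95 × 0.047 = $95.36
Pre-tax total = $116.87 + $95.36 = $212.23
Taxable wages = $2,028.95 − $212.23 = $1,816.72
Federal withholding: $1,816.72 × 0.1925 = $349.72
State tax withheld: $1,816.72 × 0.0575 = $104.46
State disability insurance: $2,028.95 × 0.01 = $20.29
Paid family leave insurance: $2,028.95 × 0.0054 = $10.96
Life insurance premium: $48.25
Union dues: $114.76
Roth 401(k) contribution: $2,028.95 × 0.0164 = $33.27
Total deductions = $116.87 + $95.36 + $349.72 + $104.46 + $20.29 + $10.96 + $48.25 + $114.76 + $33.27 = $893.94
Net pay = $2,028.95 − $893.94 = $1,135.01

$1,135.01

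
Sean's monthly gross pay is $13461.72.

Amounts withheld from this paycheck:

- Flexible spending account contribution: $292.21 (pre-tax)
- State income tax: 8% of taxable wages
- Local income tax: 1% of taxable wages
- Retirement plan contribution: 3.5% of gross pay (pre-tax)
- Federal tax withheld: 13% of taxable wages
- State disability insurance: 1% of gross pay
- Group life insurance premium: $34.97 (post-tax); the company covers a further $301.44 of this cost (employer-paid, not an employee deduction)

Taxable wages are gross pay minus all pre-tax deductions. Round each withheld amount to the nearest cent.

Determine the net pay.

$9735.12

Retirement plan contribution: $13461.72 × 0.035 = $471.16
Flexible spending account contribution: $292.21
Pre-tax total = $471.16 + $292.21 = $763.37
Taxable wages = $13461.72 − $763.37 = $12698.35
Federal tax withheld: $12698.35 × 0.13 = $1650.79
State income tax: $12698.35 × 0.08 = $1015.87
Local income tax: $12698.35 × 0.01 = $126.98
State disability insurance: $13461.72 × 0.01 = $134.62
Group life insurance premium: $34.97
(Employer's $301.44 toward group life insurance premium is not withheld from the employee.)
Total deductions = $471.16 + $292.21 + $1650.79 + $1015.87 + $126.98 + $134.62 + $34.97 = $3726.60
Net pay = $13461.72 − $3726.60 = $9735.12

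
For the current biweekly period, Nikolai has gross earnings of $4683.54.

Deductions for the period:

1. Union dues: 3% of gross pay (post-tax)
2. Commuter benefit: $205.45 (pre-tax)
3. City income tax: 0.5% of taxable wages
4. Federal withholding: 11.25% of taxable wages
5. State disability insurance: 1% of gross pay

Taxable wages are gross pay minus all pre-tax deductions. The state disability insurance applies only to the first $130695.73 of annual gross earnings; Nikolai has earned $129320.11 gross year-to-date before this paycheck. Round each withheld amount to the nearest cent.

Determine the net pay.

Commuter benefit: $205.45
Taxable wages = $4683.54 − $205.45 = $4478.09
City income tax: $4478.09 × 0.005 = $22.39
Federal withholding: $4478.09 × 0.1125 = $503.79
State disability insurance: only $130695.73 − $129320.11 = $1375.62 of this check is subject → $1375.62 × 0.01 = $13.76
Union dues: $4683.54 × 0.03 = $140.51
Total deductions = $205.45 + $22.39 + $503.79 + $13.76 + $140.51 = $885.90
Net pay = $4683.54 − $885.90 = $3797.64

$3797.64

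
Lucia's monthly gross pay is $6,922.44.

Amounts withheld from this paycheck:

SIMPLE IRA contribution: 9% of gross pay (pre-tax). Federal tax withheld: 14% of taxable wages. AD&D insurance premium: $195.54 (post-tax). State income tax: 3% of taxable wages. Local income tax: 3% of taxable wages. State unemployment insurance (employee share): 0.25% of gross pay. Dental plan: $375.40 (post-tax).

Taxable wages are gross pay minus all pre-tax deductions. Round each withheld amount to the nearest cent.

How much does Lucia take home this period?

SIMPLE IRA contribution: $6,922.44 × 0.09 = $623.02
Taxable wages = $6,922.44 − $623.02 = $6,299.42
State income tax: $6,299.42 × 0.03 = $188.98
Federal tax withheld: $6,299.42 × 0.14 = $881.92
Local income tax: $6,299.42 × 0.03 = $188.98
State unemployment insurance (employee share): $6,922.44 × 0.0025 = $17.31
Dental plan: $375.40
AD&D insurance premium: $195.54
Total deductions = $623.02 + $188.98 + $881.92 + $188.98 + $17.31 + $375.40 + $195.54 = $2,471.15
Net pay = $6,922.44 − $2,471.15 = $4,451.29

$4,451.29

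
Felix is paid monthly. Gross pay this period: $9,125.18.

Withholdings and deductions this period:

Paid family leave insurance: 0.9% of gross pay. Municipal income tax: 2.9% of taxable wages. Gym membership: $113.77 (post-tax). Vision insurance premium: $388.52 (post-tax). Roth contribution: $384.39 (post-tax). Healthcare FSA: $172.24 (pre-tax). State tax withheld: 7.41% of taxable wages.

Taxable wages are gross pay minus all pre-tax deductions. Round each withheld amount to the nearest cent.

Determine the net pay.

Healthcare FSA: $172.24
Taxable wages = $9,125.18 − $172.24 = $8,952.94
Municipal income tax: $8,952.94 × 0.029 = $259.64
State tax withheld: $8,952.94 × 0.0741 = $663.41
Paid family leave insurance: $9,125.18 × 0.009 = $82.13
Roth contribution: $384.39
Vision insurance premium: $388.52
Gym membership: $113.77
Total deductions = $172.24 + $259.64 + $663.41 + $82.13 + $384.39 + $388.52 + $113.77 = $2,064.10
Net pay = $9,125.18 − $2,064.10 = $7,061.08

$7,061.08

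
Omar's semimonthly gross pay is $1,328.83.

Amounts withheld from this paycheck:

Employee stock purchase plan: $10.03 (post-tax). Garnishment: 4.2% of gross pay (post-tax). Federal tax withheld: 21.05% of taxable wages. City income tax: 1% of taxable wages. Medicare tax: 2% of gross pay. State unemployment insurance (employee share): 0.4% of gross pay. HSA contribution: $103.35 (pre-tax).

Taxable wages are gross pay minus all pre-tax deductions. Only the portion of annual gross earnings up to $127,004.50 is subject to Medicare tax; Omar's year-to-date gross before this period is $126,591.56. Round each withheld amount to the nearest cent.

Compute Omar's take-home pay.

HSA contribution: $103.35
Taxable wages = $1,328.83 − $103.35 = $1,225.48
Federal tax withheld: $1,225.48 × 0.2105 = $257.96
City income tax: $1,225.48 × 0.01 = $12.25
State unemployment insurance (employee share): $1,328.83 × 0.004 = $5.32
Medicare tax: only $127,004.50 − $126,591.56 = $412.94 of this check is subject → $412.94 × 0.02 = $8.26
Garnishment: $1,328.83 × 0.042 = $55.81
Employee stock purchase plan: $10.03
Total deductions = $103.35 + $257.96 + $12.25 + $5.32 + $8.26 + $55.81 + $10.03 = $452.98
Net pay = $1,328.83 − $452.98 = $875.85

$875.85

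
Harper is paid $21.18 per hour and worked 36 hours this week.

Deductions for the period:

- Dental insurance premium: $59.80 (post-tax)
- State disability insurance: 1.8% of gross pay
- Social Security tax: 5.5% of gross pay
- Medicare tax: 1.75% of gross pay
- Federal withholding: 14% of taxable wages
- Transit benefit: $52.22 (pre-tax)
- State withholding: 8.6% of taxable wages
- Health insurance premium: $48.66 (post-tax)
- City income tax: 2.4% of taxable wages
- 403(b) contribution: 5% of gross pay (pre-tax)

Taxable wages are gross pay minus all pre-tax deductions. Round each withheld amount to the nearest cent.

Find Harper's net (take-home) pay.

Gross pay: 36 × $21.18 = $762.48
403(b) contribution: $762.48 × 0.05 = $38.12
Transit benefit: $52.22
Pre-tax total = $38.12 + $52.22 = $90.34
Taxable wages = $762.48 − $90.34 = $672.14
State withholding: $672.14 × 0.086 = $57.80
City income tax: $672.14 × 0.024 = $16.13
Federal withholding: $672.14 × 0.14 = $94.10
Social Security tax: $762.48 × 0.055 = $41.94
State disability insurance: $762.48 × 0.018 = $13.72
Medicare tax: $762.48 × 0.0175 = $13.34
Health insurance premium: $48.66
Dental insurance premium: $59.80
Total deductions = $38.12 + $52.22 + $57.80 + $16.13 + $94.10 + $41.94 + $13.72 + $13.34 + $48.66 + $59.80 = $435.83
Net pay = $762.48 − $435.83 = $326.65

$326.65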